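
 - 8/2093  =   - 1 + 2085/2093 = - 0.00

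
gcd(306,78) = 6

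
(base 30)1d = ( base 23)1K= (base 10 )43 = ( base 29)1E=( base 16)2b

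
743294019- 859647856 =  -116353837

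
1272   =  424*3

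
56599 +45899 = 102498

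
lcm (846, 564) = 1692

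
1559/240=1559/240 = 6.50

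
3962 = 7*566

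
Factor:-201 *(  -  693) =3^3 * 7^1*11^1*67^1 = 139293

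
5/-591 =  - 5/591 = - 0.01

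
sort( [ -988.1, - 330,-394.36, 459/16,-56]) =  [ -988.1 ,-394.36,-330, - 56, 459/16]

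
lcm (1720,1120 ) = 48160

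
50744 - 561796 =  - 511052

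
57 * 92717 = 5284869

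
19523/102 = 19523/102 = 191.40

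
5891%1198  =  1099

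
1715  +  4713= 6428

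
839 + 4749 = 5588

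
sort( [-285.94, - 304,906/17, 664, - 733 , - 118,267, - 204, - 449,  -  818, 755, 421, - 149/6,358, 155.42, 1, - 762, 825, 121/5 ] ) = [ - 818,-762, - 733, - 449, - 304,-285.94, - 204 , - 118, - 149/6,1, 121/5, 906/17, 155.42,267,358,421,664 , 755, 825] 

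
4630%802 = 620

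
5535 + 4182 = 9717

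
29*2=58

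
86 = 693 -607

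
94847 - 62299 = 32548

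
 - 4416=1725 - 6141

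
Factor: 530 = 2^1 * 5^1*53^1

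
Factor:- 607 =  - 607^1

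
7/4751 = 7/4751 = 0.00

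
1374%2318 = 1374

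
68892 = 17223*4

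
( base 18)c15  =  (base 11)2a36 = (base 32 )3q7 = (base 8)7507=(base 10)3911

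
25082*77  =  1931314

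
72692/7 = 10384 + 4/7 = 10384.57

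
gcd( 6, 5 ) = 1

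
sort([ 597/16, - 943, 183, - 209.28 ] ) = [-943, - 209.28,597/16 , 183]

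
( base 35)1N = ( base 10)58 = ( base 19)31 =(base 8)72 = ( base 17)37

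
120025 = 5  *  24005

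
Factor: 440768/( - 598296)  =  -568/771 =- 2^3*3^( - 1 ) * 71^1 * 257^(  -  1 ) 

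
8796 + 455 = 9251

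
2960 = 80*37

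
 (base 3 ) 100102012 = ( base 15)2078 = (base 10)6863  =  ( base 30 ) 7IN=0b1101011001111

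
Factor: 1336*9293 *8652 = 2^5*3^1*7^1 * 103^1*167^1 * 9293^1 =107418456096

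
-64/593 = -64/593= - 0.11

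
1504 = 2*752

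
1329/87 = 443/29= 15.28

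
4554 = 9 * 506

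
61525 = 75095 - 13570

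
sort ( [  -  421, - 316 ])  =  [-421 , - 316 ]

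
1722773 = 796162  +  926611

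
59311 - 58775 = 536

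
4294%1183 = 745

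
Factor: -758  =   - 2^1*379^1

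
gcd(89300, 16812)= 4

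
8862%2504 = 1350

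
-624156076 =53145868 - 677301944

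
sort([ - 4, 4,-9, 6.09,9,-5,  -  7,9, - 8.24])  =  [ - 9, - 8.24, - 7, - 5, - 4,4, 6.09,9, 9] 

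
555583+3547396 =4102979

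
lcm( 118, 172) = 10148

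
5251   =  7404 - 2153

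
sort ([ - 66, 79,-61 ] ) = [ - 66 ,  -  61, 79 ]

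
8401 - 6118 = 2283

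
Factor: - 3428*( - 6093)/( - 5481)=- 2320756/609 = - 2^2*3^(-1)*7^( - 1)*29^( - 1 ) * 677^1*857^1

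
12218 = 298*41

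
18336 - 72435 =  - 54099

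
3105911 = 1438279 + 1667632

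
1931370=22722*85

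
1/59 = 1/59 = 0.02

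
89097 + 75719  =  164816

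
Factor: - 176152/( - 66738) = 388/147=2^2*3^(  -  1)*7^( - 2 )*97^1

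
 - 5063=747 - 5810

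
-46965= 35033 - 81998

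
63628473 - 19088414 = 44540059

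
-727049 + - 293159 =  - 1020208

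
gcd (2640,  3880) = 40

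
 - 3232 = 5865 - 9097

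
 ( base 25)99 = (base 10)234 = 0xEA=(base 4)3222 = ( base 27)8i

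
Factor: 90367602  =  2^1*3^1*13^1*571^1*  2029^1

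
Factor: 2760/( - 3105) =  - 8/9 = -2^3*3^( - 2 )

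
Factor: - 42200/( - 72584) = 25/43 = 5^2*43^( - 1 )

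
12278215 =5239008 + 7039207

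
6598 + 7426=14024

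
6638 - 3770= 2868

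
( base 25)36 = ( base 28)2p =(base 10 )81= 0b1010001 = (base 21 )3i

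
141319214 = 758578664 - 617259450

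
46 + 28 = 74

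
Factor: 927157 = 7^1 * 11^1 * 12041^1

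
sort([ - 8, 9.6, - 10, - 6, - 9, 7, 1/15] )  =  [ - 10,- 9, - 8, - 6, 1/15,  7, 9.6]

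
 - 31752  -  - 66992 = 35240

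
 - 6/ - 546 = 1/91 = 0.01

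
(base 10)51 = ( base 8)63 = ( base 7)102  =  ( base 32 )1j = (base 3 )1220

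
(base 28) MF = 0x277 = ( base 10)631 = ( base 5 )10011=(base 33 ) j4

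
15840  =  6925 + 8915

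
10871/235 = 46+61/235 = 46.26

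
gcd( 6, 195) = 3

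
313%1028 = 313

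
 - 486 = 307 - 793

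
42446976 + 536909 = 42983885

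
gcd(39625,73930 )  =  5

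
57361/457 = 57361/457 = 125.52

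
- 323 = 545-868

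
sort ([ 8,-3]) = [ - 3,8 ] 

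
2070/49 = 2070/49 = 42.24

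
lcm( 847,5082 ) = 5082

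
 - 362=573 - 935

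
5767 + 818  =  6585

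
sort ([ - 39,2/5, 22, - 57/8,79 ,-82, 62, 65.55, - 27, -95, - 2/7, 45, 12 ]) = [ - 95,-82, - 39,-27, - 57/8, - 2/7,2/5, 12, 22, 45, 62, 65.55,79 ] 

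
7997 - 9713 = -1716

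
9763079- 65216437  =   - 55453358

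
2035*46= 93610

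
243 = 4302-4059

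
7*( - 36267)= - 253869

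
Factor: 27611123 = 19^1*1117^1*1301^1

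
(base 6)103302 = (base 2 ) 10000101010110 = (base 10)8534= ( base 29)a48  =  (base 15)27DE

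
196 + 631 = 827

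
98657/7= 98657/7  =  14093.86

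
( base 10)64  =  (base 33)1v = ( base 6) 144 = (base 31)22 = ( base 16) 40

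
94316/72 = 1309+17/18= 1309.94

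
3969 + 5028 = 8997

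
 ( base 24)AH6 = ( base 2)1100000011110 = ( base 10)6174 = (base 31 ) 6d5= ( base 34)5BK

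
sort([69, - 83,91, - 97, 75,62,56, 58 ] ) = [-97,  -  83,  56, 58,62, 69, 75, 91]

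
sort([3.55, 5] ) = [ 3.55, 5 ] 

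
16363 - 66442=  -50079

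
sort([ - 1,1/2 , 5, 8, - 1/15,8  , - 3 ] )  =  [ - 3, - 1 , - 1/15 , 1/2, 5,8,8] 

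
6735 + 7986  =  14721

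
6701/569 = 11+442/569  =  11.78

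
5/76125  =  1/15225 = 0.00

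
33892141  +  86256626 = 120148767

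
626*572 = 358072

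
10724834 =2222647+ 8502187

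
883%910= 883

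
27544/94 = 293+1/47  =  293.02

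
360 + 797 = 1157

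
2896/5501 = 2896/5501 = 0.53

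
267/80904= 89/26968 = 0.00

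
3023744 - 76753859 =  - 73730115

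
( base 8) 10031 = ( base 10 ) 4121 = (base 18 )CCH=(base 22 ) 8B7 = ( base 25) 6EL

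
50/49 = 1 + 1/49 = 1.02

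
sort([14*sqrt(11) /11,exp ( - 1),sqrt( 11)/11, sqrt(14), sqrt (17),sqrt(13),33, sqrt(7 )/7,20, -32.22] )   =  [ - 32.22 , sqrt( 11) /11, exp( - 1 ), sqrt( 7)/7, sqrt(13), sqrt(14), sqrt( 17), 14*sqrt( 11)/11,20, 33] 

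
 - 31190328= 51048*( - 611 )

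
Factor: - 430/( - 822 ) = 215/411 = 3^( -1)*5^1*43^1 * 137^(-1)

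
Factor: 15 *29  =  435 = 3^1*5^1*29^1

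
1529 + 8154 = 9683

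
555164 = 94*5906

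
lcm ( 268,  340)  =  22780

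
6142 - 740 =5402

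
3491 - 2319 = 1172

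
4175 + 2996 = 7171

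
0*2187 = 0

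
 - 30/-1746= 5/291 =0.02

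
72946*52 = 3793192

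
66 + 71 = 137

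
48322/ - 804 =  - 24161/402 = - 60.10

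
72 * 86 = 6192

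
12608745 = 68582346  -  55973601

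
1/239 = 1/239 = 0.00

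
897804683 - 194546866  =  703257817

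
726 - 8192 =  - 7466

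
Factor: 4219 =4219^1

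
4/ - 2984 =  - 1 + 745/746 = - 0.00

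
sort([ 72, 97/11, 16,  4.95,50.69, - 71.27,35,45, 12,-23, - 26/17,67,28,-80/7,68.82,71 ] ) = [-71.27, - 23, - 80/7,-26/17,4.95,97/11,12,16, 28, 35,45,50.69,67,68.82,71,72 ] 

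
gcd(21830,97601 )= 1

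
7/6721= 7/6721 = 0.00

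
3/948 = 1/316 = 0.00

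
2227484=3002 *742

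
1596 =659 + 937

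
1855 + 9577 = 11432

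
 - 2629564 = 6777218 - 9406782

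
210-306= - 96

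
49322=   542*91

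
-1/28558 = -1 + 28557/28558 = - 0.00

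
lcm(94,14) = 658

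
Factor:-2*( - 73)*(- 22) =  - 3212 = - 2^2*11^1*73^1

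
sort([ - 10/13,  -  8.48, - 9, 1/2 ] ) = [ - 9,-8.48, - 10/13,  1/2]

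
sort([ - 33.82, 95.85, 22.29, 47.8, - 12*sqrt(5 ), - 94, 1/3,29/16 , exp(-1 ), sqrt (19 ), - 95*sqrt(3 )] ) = [ - 95*sqrt (3), - 94, - 33.82,-12*sqrt( 5), 1/3, exp(  -  1),29/16, sqrt(19 ), 22.29,47.8, 95.85 ] 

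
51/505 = 51/505=0.10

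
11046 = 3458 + 7588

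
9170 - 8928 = 242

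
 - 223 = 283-506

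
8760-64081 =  - 55321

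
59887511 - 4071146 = 55816365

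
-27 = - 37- - 10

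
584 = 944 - 360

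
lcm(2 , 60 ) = 60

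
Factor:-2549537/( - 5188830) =2^(-1)*3^(- 1 )*5^( - 1)*257^( - 1)*673^( - 1 )*701^1*3637^1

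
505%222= 61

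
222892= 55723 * 4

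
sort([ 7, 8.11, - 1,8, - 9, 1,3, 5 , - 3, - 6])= [ - 9 ,-6, - 3, - 1, 1, 3,5,7,8,8.11] 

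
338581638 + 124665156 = 463246794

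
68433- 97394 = - 28961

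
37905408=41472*914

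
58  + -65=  - 7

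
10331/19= 543 + 14/19 = 543.74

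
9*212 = 1908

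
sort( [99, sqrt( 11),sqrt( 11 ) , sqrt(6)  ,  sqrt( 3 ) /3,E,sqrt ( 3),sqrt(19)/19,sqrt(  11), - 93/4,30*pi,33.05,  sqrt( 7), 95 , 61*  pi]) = [ - 93/4, sqrt( 19)/19,sqrt(3) /3,sqrt(3 ),  sqrt( 6 ),sqrt (7),E, sqrt(11),sqrt(11),sqrt(11),33.05,30 * pi,95,99, 61*pi] 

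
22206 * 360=7994160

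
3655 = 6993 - 3338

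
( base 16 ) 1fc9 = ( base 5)230022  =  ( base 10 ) 8137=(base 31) 8EF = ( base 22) ghj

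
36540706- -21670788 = 58211494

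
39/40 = 39/40  =  0.97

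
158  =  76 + 82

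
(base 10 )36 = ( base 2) 100100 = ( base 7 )51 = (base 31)15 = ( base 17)22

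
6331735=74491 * 85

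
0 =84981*0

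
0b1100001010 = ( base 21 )1G1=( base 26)13O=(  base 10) 778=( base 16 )30a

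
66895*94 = 6288130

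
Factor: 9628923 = 3^1*3209641^1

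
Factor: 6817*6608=2^4*7^1*17^1*59^1 * 401^1=45046736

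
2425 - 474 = 1951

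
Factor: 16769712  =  2^4*3^1*349369^1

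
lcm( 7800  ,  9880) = 148200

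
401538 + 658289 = 1059827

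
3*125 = 375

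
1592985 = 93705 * 17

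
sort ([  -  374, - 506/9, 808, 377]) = [ - 374, - 506/9,377,808]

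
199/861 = 199/861 = 0.23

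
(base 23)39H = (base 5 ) 24221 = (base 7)5165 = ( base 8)3423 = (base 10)1811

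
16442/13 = 16442/13=1264.77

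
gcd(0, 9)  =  9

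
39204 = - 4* (  -  9801 ) 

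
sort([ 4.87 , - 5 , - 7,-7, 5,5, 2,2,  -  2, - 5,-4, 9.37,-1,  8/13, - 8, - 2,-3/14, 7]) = [ - 8,-7, - 7 , -5 , - 5 , - 4, - 2, - 2, - 1, - 3/14, 8/13,2,2,4.87 , 5,5, 7,9.37]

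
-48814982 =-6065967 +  - 42749015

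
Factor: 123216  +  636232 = 2^3*59^1*1609^1 = 759448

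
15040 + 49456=64496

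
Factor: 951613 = 13^1*71^1* 1031^1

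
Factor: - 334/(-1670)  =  1/5 = 5^(-1)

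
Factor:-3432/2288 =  - 3/2 = - 2^( - 1 )*3^1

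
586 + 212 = 798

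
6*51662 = 309972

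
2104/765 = 2 + 574/765 = 2.75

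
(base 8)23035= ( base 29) bhd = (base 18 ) 1c21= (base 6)113101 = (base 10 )9757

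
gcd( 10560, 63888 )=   528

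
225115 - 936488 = -711373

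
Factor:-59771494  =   - 2^1*29^1*1030543^1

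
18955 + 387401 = 406356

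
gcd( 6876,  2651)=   1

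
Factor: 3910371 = 3^1* 19^1*31^1 *2213^1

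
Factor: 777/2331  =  1/3 = 3^( - 1)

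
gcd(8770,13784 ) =2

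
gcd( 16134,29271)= 3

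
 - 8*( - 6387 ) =51096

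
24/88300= 6/22075= 0.00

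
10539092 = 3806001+6733091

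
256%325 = 256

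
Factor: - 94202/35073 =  - 2^1*3^( - 4 )*19^1*37^1 * 67^1*433^( - 1)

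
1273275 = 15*84885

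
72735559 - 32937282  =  39798277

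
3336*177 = 590472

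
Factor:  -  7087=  - 19^1 * 373^1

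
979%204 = 163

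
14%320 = 14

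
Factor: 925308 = 2^2*3^2*25703^1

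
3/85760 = 3/85760 = 0.00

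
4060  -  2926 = 1134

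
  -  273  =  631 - 904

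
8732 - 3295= 5437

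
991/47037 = 991/47037 = 0.02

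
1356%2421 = 1356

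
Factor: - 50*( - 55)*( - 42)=- 115500 = -2^2 * 3^1 * 5^3*7^1 * 11^1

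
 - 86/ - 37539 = 2/873 = 0.00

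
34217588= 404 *84697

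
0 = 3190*0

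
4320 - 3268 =1052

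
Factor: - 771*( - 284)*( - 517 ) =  - 113204388 = -2^2*3^1*11^1* 47^1*71^1*257^1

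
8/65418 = 4/32709 = 0.00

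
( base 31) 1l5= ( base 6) 11253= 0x651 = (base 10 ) 1617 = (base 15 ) 72c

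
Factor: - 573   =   - 3^1*191^1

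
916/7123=916/7123=0.13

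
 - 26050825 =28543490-54594315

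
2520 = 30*84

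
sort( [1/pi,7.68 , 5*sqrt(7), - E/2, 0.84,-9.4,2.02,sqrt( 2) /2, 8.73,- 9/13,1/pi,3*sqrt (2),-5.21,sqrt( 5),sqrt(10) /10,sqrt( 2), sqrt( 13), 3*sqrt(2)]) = [ - 9.4, - 5.21,-E/2, - 9/13, sqrt( 10) /10,1/pi,1/pi,sqrt( 2) /2 , 0.84 , sqrt(2), 2.02, sqrt( 5 ),sqrt( 13),3*sqrt(2) , 3 * sqrt(  2 ),7.68,8.73,  5  *  sqrt( 7) ] 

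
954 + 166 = 1120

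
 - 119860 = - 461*260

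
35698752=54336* 657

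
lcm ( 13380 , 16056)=80280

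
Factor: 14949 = 3^2*11^1*151^1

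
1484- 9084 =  - 7600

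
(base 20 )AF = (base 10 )215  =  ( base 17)CB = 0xd7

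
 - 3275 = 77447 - 80722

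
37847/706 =37847/706 =53.61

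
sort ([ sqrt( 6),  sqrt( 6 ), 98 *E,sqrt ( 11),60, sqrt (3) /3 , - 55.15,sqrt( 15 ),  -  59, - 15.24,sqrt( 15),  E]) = [ - 59,- 55.15, - 15.24, sqrt(3)/3,sqrt(6),sqrt ( 6 ),E , sqrt (11 ),  sqrt(15 ) , sqrt( 15 ),60, 98*E]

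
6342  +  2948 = 9290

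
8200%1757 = 1172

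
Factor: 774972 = 2^2*3^2*11^1*19^1*103^1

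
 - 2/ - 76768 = 1/38384 = 0.00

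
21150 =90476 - 69326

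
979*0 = 0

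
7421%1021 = 274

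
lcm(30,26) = 390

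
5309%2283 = 743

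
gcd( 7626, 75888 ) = 186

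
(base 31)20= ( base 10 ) 62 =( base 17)3B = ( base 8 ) 76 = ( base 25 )2C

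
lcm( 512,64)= 512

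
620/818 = 310/409 = 0.76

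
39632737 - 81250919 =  - 41618182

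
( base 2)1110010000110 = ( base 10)7302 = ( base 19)1146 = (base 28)98m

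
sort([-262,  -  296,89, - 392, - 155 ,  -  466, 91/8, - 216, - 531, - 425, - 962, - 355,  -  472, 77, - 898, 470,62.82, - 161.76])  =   [-962, - 898, - 531, - 472, - 466, -425,-392, - 355, - 296, -262 ,-216,-161.76, - 155, 91/8,62.82, 77, 89, 470 ]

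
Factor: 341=11^1*31^1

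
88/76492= 22/19123 =0.00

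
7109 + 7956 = 15065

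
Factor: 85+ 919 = 2^2*251^1 = 1004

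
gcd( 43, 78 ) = 1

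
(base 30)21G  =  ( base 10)1846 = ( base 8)3466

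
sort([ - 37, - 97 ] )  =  [  -  97,  -  37] 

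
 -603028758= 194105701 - 797134459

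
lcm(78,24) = 312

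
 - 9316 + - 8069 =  - 17385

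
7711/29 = 7711/29=265.90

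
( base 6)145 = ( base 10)65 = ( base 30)25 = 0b1000001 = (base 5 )230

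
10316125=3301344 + 7014781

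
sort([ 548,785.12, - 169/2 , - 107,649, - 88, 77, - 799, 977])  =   [ - 799, - 107, - 88,-169/2,  77, 548, 649, 785.12, 977] 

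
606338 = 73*8306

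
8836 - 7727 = 1109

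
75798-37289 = 38509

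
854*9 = 7686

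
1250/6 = 208+ 1/3 = 208.33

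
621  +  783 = 1404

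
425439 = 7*60777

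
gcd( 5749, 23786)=1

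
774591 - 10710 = 763881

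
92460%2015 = 1785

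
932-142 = 790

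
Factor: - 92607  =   - 3^1 * 30869^1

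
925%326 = 273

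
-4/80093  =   - 4/80093 = - 0.00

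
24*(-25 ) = - 600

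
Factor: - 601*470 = -282470 = - 2^1*5^1 *47^1*601^1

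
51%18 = 15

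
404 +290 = 694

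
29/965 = 29/965 = 0.03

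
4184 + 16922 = 21106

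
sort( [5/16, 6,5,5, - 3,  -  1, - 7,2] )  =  [ - 7 , - 3 , - 1,5/16,2, 5, 5,6]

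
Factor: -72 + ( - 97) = - 13^2  =  - 169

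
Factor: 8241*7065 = 58222665 = 3^3*5^1*41^1*67^1* 157^1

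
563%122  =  75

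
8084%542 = 496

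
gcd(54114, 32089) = 1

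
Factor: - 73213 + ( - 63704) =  - 3^3*11^1*461^1 = - 136917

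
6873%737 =240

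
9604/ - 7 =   -  1372/1  =  -1372.00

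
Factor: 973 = 7^1*139^1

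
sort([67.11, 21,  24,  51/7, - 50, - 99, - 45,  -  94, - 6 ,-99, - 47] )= [ - 99,-99, - 94, - 50, - 47, - 45, - 6,51/7,21, 24,  67.11] 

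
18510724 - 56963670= - 38452946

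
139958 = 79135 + 60823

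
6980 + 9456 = 16436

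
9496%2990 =526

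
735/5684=15/116 = 0.13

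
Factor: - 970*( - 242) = 234740 = 2^2*5^1*11^2 *97^1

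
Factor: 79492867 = 17^1*4676051^1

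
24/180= 2/15  =  0.13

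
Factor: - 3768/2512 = -2^( - 1 )*3^1 = - 3/2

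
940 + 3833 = 4773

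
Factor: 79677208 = 2^3*13^1 * 766127^1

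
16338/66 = 2723/11= 247.55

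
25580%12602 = 376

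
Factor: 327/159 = 109/53 = 53^( - 1 ) *109^1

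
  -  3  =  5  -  8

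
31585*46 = 1452910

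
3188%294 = 248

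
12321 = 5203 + 7118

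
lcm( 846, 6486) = 19458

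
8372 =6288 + 2084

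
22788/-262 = -11394/131 = - 86.98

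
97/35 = 97/35 = 2.77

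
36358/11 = 3305 + 3/11  =  3305.27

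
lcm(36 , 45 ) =180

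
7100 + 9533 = 16633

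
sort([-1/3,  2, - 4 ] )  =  [ -4 , -1/3,2 ] 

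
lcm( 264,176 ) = 528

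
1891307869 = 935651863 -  -955656006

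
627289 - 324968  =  302321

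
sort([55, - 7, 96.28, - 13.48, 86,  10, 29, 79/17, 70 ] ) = [ - 13.48, - 7, 79/17, 10, 29,55, 70, 86,  96.28] 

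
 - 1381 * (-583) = 805123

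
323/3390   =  323/3390= 0.10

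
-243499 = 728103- 971602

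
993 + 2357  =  3350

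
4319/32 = 134  +  31/32 = 134.97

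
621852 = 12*51821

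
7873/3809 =7873/3809 = 2.07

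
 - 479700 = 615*( - 780)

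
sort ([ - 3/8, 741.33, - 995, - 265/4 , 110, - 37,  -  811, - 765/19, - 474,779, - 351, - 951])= [ - 995, - 951, - 811, - 474, - 351, - 265/4, - 765/19, - 37, - 3/8,110,741.33,779]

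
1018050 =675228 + 342822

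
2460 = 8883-6423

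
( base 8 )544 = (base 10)356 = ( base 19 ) ie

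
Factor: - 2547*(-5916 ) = 2^2 *3^3 * 17^1 *29^1 * 283^1  =  15068052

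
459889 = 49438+410451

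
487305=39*12495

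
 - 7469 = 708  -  8177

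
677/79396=677/79396 =0.01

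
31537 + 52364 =83901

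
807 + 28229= 29036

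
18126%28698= 18126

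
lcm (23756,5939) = 23756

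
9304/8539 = 1+765/8539 = 1.09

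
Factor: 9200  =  2^4*5^2*23^1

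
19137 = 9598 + 9539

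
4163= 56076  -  51913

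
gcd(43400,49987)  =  7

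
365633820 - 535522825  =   - 169889005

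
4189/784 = 4189/784 =5.34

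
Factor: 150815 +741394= 3^1 * 297403^1 =892209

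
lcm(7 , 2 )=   14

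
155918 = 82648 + 73270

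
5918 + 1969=7887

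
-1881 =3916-5797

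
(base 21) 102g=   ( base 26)dkb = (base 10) 9319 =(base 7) 36112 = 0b10010001100111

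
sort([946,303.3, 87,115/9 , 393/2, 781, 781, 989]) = [ 115/9, 87, 393/2, 303.3, 781 , 781,946,989]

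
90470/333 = 271 + 227/333 =271.68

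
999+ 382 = 1381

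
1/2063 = 1/2063 =0.00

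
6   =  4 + 2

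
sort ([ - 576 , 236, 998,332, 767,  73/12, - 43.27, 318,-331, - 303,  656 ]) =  [  -  576, - 331, - 303, - 43.27, 73/12,236 , 318, 332,656,  767,  998]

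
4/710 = 2/355 = 0.01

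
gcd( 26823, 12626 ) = 1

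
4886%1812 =1262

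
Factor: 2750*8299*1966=2^2*5^3*11^1*43^1 * 193^1*983^1 = 44868543500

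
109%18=1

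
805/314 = 2+177/314 = 2.56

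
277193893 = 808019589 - 530825696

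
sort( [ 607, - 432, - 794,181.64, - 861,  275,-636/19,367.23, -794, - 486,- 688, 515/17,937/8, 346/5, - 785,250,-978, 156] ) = [ - 978,  -  861 , - 794, - 794,- 785, - 688,-486, - 432,-636/19,515/17,346/5,937/8, 156, 181.64,250, 275,367.23,607 ] 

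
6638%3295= 48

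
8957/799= 8957/799=11.21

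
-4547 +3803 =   -  744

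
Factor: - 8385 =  - 3^1*5^1*13^1*43^1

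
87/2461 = 87/2461 = 0.04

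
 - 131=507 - 638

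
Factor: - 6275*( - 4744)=29768600  =  2^3 * 5^2*251^1 * 593^1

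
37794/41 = 37794/41 = 921.80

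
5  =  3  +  2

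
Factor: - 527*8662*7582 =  - 2^2*17^2*31^1 *61^1*71^1 * 223^1 = - 34610874668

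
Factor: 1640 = 2^3 * 5^1*41^1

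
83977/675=124  +  277/675 = 124.41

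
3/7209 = 1/2403 = 0.00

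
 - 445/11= -445/11  =  - 40.45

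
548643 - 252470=296173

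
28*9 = 252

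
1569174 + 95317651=96886825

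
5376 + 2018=7394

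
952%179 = 57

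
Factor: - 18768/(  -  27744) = 23/34 =2^( - 1) * 17^( - 1)*23^1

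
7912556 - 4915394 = 2997162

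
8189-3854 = 4335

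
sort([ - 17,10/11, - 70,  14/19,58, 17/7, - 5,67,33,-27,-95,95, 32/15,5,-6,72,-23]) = [- 95, - 70, - 27,-23, - 17,  -  6,-5,14/19,10/11, 32/15,17/7, 5 , 33,58,67, 72,95]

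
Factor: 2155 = 5^1*431^1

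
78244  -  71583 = 6661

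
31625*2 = 63250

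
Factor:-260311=-163^1*1597^1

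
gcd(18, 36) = 18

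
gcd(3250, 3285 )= 5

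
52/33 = 1 + 19/33 = 1.58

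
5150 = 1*5150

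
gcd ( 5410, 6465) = 5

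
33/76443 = 11/25481  =  0.00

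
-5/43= -1+38/43= - 0.12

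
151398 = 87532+63866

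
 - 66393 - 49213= - 115606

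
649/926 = 649/926 = 0.70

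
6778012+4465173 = 11243185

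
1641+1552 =3193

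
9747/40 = 9747/40= 243.68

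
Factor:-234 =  -2^1 *3^2*13^1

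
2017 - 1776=241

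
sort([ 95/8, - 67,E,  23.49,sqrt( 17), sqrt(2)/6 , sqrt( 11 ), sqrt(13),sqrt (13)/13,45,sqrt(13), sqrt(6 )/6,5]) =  [ - 67, sqrt(2) /6,sqrt( 13 ) /13,sqrt( 6 ) /6 , E,sqrt (11),  sqrt(13 ), sqrt(13),sqrt(17),5,95/8, 23.49,45] 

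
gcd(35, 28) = 7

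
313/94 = 3 + 31/94 =3.33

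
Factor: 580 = 2^2*5^1*29^1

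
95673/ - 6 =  - 31891/2=- 15945.50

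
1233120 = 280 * 4404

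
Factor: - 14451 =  -3^1*4817^1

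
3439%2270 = 1169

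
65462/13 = 65462/13 = 5035.54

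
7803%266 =89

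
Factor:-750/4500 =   -  2^( -1)*3^( - 1 ) = - 1/6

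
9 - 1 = 8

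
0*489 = 0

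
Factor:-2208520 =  - 2^3*5^1 * 55213^1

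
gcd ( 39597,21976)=67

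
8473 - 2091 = 6382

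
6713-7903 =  - 1190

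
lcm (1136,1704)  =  3408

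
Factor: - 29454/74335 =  - 2^1*3^1*5^( - 1 )*4909^1*14867^( - 1 )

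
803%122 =71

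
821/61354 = 821/61354 = 0.01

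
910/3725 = 182/745= 0.24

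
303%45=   33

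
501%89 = 56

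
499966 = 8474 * 59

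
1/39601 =1/39601= 0.00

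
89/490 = 89/490 = 0.18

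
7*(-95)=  - 665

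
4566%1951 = 664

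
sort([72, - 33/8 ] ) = [-33/8, 72]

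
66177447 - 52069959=14107488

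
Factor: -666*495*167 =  - 55054890 =-2^1*3^4*5^1*11^1*37^1*167^1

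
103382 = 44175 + 59207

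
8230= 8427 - 197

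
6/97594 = 3/48797 = 0.00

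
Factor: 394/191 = 2^1*191^( -1 )*197^1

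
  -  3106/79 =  - 3106/79=- 39.32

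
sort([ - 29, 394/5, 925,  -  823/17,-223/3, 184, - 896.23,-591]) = [-896.23, - 591 , - 223/3 , - 823/17, - 29,394/5, 184, 925 ]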